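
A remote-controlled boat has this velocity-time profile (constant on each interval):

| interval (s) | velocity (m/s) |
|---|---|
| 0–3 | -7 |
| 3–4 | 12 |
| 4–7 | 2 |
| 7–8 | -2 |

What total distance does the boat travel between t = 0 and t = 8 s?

Distance (not displacement) is the total path length: add the absolute areas under v-t.
0–3 s: |-7| × 3 = 21 m
3–4 s: |12| × 1 = 12 m
4–7 s: |2| × 3 = 6 m
7–8 s: |-2| × 1 = 2 m
Total distance = 41 m

41 m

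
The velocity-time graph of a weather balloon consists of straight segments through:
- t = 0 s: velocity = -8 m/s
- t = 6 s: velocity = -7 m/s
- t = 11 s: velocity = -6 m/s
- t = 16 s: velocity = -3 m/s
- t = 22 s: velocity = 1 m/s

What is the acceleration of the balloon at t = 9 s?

Acceleration is the slope of the v-t graph on 6–11 s: (-6 − -7)/(11 − 6) = 0.2 m/s².

0.2 m/s²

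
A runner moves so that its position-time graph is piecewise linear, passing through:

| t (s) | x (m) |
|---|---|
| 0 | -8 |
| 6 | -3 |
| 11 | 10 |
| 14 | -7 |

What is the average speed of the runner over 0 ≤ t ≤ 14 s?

Average speed = (total path length)/(elapsed time); on a piecewise-linear x-t graph the path length is Σ|Δx|.
0–6 s: |Δx| = |-3 − -8| = 5 m
6–11 s: |Δx| = |10 − -3| = 13 m
11–14 s: |Δx| = |-7 − 10| = 17 m
Total path = 35 m; average speed = 35/14 = 2.5 m/s.

2.5 m/s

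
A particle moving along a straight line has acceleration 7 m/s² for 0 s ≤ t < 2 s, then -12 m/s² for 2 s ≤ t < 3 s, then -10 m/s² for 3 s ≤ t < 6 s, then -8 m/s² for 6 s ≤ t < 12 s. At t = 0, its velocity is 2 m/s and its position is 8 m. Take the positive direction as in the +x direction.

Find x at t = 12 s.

-297 m

On each constant-a segment, Δv = aΔt and Δx = v₀Δt + ½aΔt²; chain segment to segment.
0–2 s: v starts 2 m/s; Δx = 2·2 + ½·7·2² = 18 m; v ends 16 m/s.
2–3 s: v starts 16 m/s; Δx = 16·1 + ½·-12·1² = 10 m; v ends 4 m/s.
3–6 s: v starts 4 m/s; Δx = 4·3 + ½·-10·3² = -33 m; v ends -26 m/s.
6–12 s: v starts -26 m/s; Δx = -26·6 + ½·-8·6² = -300 m; v ends -74 m/s.
x(12) = 8 + Σ Δx = -297 m.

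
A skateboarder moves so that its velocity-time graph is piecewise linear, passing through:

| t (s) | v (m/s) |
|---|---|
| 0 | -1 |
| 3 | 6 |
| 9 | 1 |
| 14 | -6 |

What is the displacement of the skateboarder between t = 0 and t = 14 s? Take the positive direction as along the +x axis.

16 m

Displacement is the signed area under the v-t curve.
0–3 s: ½(-1 + 6)(3) = 7.5 m
3–9 s: ½(6 + 1)(6) = 21 m
9–14 s: ½(1 + -6)(5) = -12.5 m
Net displacement = 16 m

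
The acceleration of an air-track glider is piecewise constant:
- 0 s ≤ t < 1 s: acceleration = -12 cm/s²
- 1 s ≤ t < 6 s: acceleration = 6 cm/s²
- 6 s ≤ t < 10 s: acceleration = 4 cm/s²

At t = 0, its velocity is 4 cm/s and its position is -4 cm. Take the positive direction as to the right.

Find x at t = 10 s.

On each constant-a segment, Δv = aΔt and Δx = v₀Δt + ½aΔt²; chain segment to segment.
0–1 s: v starts 4 cm/s; Δx = 4·1 + ½·-12·1² = -2 cm; v ends -8 cm/s.
1–6 s: v starts -8 cm/s; Δx = -8·5 + ½·6·5² = 35 cm; v ends 22 cm/s.
6–10 s: v starts 22 cm/s; Δx = 22·4 + ½·4·4² = 120 cm; v ends 38 cm/s.
x(10) = -4 + Σ Δx = 149 cm.

149 cm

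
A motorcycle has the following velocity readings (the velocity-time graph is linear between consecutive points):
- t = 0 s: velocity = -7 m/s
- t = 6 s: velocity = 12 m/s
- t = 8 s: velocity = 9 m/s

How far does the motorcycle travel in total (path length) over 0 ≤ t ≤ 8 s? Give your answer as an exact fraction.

978/19 m

Distance (not displacement) is the total path length: add the absolute areas under v-t.
0–6 s: v = 0 at t = 42/19 s; triangle areas 147/19 + 432/19 = 579/19 m
6–8 s: |½(12 + 9)(2)| = 21 m
Total distance = 978/19 m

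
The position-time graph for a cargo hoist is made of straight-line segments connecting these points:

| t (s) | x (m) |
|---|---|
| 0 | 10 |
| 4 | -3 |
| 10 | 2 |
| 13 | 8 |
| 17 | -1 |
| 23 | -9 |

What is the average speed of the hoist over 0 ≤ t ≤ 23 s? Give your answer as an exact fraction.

41/23 m/s

Average speed = (total path length)/(elapsed time); on a piecewise-linear x-t graph the path length is Σ|Δx|.
0–4 s: |Δx| = |-3 − 10| = 13 m
4–10 s: |Δx| = |2 − -3| = 5 m
10–13 s: |Δx| = |8 − 2| = 6 m
13–17 s: |Δx| = |-1 − 8| = 9 m
17–23 s: |Δx| = |-9 − -1| = 8 m
Total path = 41 m; average speed = 41/23 = 41/23 m/s.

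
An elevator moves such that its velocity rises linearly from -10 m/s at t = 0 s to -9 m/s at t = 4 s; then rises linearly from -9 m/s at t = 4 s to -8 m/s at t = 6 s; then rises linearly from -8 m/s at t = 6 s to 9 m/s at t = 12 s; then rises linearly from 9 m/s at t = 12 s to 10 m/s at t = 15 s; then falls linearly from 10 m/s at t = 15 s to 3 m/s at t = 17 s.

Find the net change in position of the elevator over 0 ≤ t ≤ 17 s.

Displacement is the signed area under the v-t curve.
0–4 s: ½(-10 + -9)(4) = -38 m
4–6 s: ½(-9 + -8)(2) = -17 m
6–12 s: ½(-8 + 9)(6) = 3 m
12–15 s: ½(9 + 10)(3) = 28.5 m
15–17 s: ½(10 + 3)(2) = 13 m
Net displacement = -10.5 m

-10.5 m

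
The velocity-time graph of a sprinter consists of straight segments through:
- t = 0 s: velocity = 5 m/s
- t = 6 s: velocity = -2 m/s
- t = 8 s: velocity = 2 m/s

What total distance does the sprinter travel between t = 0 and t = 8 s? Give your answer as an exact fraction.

101/7 m

Distance (not displacement) is the total path length: add the absolute areas under v-t.
0–6 s: v = 0 at t = 30/7 s; triangle areas 75/7 + 12/7 = 87/7 m
6–8 s: v = 0 at t = 7 s; triangle areas 1 + 1 = 2 m
Total distance = 101/7 m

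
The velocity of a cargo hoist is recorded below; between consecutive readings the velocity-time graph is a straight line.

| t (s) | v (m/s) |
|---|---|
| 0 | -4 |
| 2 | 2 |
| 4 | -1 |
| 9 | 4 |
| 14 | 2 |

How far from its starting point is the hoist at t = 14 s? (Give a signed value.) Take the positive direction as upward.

Displacement is the signed area under the v-t curve.
0–2 s: ½(-4 + 2)(2) = -2 m
2–4 s: ½(2 + -1)(2) = 1 m
4–9 s: ½(-1 + 4)(5) = 7.5 m
9–14 s: ½(4 + 2)(5) = 15 m
Net displacement = 21.5 m

21.5 m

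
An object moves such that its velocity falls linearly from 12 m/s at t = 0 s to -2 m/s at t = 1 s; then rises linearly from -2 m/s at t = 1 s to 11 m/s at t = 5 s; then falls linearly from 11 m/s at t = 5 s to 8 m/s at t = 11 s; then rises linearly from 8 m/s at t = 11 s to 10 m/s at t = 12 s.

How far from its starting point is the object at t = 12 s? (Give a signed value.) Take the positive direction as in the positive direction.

89 m

Displacement is the signed area under the v-t curve.
0–1 s: ½(12 + -2)(1) = 5 m
1–5 s: ½(-2 + 11)(4) = 18 m
5–11 s: ½(11 + 8)(6) = 57 m
11–12 s: ½(8 + 10)(1) = 9 m
Net displacement = 89 m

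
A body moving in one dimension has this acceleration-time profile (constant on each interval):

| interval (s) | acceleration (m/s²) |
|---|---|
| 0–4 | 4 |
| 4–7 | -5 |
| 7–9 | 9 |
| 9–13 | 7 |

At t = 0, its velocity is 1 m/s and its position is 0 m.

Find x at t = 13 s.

On each constant-a segment, Δv = aΔt and Δx = v₀Δt + ½aΔt²; chain segment to segment.
0–4 s: v starts 1 m/s; Δx = 1·4 + ½·4·4² = 36 m; v ends 17 m/s.
4–7 s: v starts 17 m/s; Δx = 17·3 + ½·-5·3² = 28.5 m; v ends 2 m/s.
7–9 s: v starts 2 m/s; Δx = 2·2 + ½·9·2² = 22 m; v ends 20 m/s.
9–13 s: v starts 20 m/s; Δx = 20·4 + ½·7·4² = 136 m; v ends 48 m/s.
x(13) = 0 + Σ Δx = 222.5 m.

222.5 m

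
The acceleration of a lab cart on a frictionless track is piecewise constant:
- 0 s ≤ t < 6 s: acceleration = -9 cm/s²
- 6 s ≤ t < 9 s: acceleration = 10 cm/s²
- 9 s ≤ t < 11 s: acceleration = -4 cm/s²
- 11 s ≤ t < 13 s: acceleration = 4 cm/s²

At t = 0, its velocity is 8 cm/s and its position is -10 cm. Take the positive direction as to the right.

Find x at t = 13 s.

-297 cm

On each constant-a segment, Δv = aΔt and Δx = v₀Δt + ½aΔt²; chain segment to segment.
0–6 s: v starts 8 cm/s; Δx = 8·6 + ½·-9·6² = -114 cm; v ends -46 cm/s.
6–9 s: v starts -46 cm/s; Δx = -46·3 + ½·10·3² = -93 cm; v ends -16 cm/s.
9–11 s: v starts -16 cm/s; Δx = -16·2 + ½·-4·2² = -40 cm; v ends -24 cm/s.
11–13 s: v starts -24 cm/s; Δx = -24·2 + ½·4·2² = -40 cm; v ends -16 cm/s.
x(13) = -10 + Σ Δx = -297 cm.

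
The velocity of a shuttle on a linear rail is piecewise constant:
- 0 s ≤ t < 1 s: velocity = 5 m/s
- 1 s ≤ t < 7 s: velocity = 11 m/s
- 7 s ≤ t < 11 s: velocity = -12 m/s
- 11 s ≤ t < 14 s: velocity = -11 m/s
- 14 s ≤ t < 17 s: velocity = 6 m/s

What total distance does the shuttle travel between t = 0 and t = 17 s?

Total distance travelled is ∫|v| dt — sum the magnitudes of each area piece.
0–1 s: |5| × 1 = 5 m
1–7 s: |11| × 6 = 66 m
7–11 s: |-12| × 4 = 48 m
11–14 s: |-11| × 3 = 33 m
14–17 s: |6| × 3 = 18 m
Total distance = 170 m

170 m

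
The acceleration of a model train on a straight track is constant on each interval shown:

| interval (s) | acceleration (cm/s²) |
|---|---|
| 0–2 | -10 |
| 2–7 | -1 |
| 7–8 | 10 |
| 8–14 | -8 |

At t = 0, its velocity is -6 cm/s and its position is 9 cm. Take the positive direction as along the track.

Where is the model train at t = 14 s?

On each constant-a segment, Δv = aΔt and Δx = v₀Δt + ½aΔt²; chain segment to segment.
0–2 s: v starts -6 cm/s; Δx = -6·2 + ½·-10·2² = -32 cm; v ends -26 cm/s.
2–7 s: v starts -26 cm/s; Δx = -26·5 + ½·-1·5² = -142.5 cm; v ends -31 cm/s.
7–8 s: v starts -31 cm/s; Δx = -31·1 + ½·10·1² = -26 cm; v ends -21 cm/s.
8–14 s: v starts -21 cm/s; Δx = -21·6 + ½·-8·6² = -270 cm; v ends -69 cm/s.
x(14) = 9 + Σ Δx = -461.5 cm.

-461.5 cm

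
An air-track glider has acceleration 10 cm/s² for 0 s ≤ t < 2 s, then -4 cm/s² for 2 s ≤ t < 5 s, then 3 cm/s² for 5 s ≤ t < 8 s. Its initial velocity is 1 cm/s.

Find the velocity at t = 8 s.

18 cm/s

Δv equals the area under the a-t graph; then v = v₀ + Δv.
0–2 s: 10 × 2 = 20 cm/s
2–5 s: -4 × 3 = -12 cm/s
5–8 s: 3 × 3 = 9 cm/s
Δv = 17 cm/s, so v(8) = 1 + (17) = 18 cm/s.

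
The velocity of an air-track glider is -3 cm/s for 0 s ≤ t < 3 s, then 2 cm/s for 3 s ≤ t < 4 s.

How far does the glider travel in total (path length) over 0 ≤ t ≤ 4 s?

Total distance travelled is ∫|v| dt — sum the magnitudes of each area piece.
0–3 s: |-3| × 3 = 9 cm
3–4 s: |2| × 1 = 2 cm
Total distance = 11 cm

11 cm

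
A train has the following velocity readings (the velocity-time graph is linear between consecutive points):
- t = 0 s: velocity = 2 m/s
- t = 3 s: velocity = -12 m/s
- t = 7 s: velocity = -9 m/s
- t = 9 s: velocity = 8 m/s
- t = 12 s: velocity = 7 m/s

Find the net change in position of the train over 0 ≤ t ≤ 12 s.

-35.5 m

Displacement is the signed area under the v-t curve.
0–3 s: ½(2 + -12)(3) = -15 m
3–7 s: ½(-12 + -9)(4) = -42 m
7–9 s: ½(-9 + 8)(2) = -1 m
9–12 s: ½(8 + 7)(3) = 22.5 m
Net displacement = -35.5 m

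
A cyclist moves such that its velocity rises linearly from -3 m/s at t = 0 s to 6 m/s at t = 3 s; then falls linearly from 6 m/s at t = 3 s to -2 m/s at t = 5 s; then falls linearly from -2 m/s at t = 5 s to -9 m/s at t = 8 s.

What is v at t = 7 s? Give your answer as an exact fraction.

On 5–8 s the graph is linear from -2 to -9 m/s: v(7) = -2 + (-9 − -2)·(7 − 5)/(8 − 5) = -20/3 m/s.

-20/3 m/s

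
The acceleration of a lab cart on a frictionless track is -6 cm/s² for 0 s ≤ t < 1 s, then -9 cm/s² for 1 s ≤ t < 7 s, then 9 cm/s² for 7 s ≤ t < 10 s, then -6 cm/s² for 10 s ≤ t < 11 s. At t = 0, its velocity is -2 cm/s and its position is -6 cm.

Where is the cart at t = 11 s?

-404.5 cm

On each constant-a segment, Δv = aΔt and Δx = v₀Δt + ½aΔt²; chain segment to segment.
0–1 s: v starts -2 cm/s; Δx = -2·1 + ½·-6·1² = -5 cm; v ends -8 cm/s.
1–7 s: v starts -8 cm/s; Δx = -8·6 + ½·-9·6² = -210 cm; v ends -62 cm/s.
7–10 s: v starts -62 cm/s; Δx = -62·3 + ½·9·3² = -145.5 cm; v ends -35 cm/s.
10–11 s: v starts -35 cm/s; Δx = -35·1 + ½·-6·1² = -38 cm; v ends -41 cm/s.
x(11) = -6 + Σ Δx = -404.5 cm.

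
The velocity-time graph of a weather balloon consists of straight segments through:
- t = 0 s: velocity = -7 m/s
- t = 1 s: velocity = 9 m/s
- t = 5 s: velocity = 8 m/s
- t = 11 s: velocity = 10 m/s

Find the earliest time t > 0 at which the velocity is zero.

t = 0.4375 s

v changes sign on 0–1 s (from -7 to 9); the graph is linear there, so v = 0 at t = 0 + (7)·(1 − 0)/(9 − -7) = 0.4375 s.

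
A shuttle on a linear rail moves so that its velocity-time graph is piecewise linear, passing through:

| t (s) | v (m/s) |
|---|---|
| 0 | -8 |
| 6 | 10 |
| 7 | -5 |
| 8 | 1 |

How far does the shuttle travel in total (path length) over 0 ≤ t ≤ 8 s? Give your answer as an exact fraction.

101/3 m

Distance (not displacement) is the total path length: add the absolute areas under v-t.
0–6 s: v = 0 at t = 8/3 s; triangle areas 32/3 + 50/3 = 82/3 m
6–7 s: v = 0 at t = 20/3 s; triangle areas 10/3 + 5/6 = 25/6 m
7–8 s: v = 0 at t = 47/6 s; triangle areas 25/12 + 1/12 = 13/6 m
Total distance = 101/3 m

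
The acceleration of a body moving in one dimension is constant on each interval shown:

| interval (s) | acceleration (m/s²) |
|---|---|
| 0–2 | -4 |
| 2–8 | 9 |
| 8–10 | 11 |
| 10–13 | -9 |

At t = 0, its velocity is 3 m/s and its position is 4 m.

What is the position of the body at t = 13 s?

On each constant-a segment, Δv = aΔt and Δx = v₀Δt + ½aΔt²; chain segment to segment.
0–2 s: v starts 3 m/s; Δx = 3·2 + ½·-4·2² = -2 m; v ends -5 m/s.
2–8 s: v starts -5 m/s; Δx = -5·6 + ½·9·6² = 132 m; v ends 49 m/s.
8–10 s: v starts 49 m/s; Δx = 49·2 + ½·11·2² = 120 m; v ends 71 m/s.
10–13 s: v starts 71 m/s; Δx = 71·3 + ½·-9·3² = 172.5 m; v ends 44 m/s.
x(13) = 4 + Σ Δx = 426.5 m.

426.5 m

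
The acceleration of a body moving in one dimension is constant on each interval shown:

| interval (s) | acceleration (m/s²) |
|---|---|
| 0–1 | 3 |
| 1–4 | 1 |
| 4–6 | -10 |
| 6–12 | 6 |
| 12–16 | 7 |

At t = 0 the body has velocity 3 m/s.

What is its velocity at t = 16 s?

Δv equals the area under the a-t graph; then v = v₀ + Δv.
0–1 s: 3 × 1 = 3 m/s
1–4 s: 1 × 3 = 3 m/s
4–6 s: -10 × 2 = -20 m/s
6–12 s: 6 × 6 = 36 m/s
12–16 s: 7 × 4 = 28 m/s
Δv = 50 m/s, so v(16) = 3 + (50) = 53 m/s.

53 m/s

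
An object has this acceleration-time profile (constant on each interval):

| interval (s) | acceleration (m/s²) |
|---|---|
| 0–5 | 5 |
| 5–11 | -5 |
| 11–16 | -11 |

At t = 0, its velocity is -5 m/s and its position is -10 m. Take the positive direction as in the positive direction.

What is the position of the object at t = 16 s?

-130 m

On each constant-a segment, Δv = aΔt and Δx = v₀Δt + ½aΔt²; chain segment to segment.
0–5 s: v starts -5 m/s; Δx = -5·5 + ½·5·5² = 37.5 m; v ends 20 m/s.
5–11 s: v starts 20 m/s; Δx = 20·6 + ½·-5·6² = 30 m; v ends -10 m/s.
11–16 s: v starts -10 m/s; Δx = -10·5 + ½·-11·5² = -187.5 m; v ends -65 m/s.
x(16) = -10 + Σ Δx = -130 m.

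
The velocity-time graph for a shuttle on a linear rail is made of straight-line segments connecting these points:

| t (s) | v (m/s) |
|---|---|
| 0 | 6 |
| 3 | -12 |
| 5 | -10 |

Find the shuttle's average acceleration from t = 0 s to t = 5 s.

-3.2 m/s²

Average acceleration = Δv/Δt = (-10 − 6)/(5 − 0) = -3.2 m/s².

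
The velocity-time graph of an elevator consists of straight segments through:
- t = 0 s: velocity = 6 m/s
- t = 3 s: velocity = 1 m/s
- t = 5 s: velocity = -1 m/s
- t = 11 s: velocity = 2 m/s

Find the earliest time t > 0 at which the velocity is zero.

v changes sign on 3–5 s (from 1 to -1); the graph is linear there, so v = 0 at t = 3 + (-1)·(5 − 3)/(-1 − 1) = 4 s.

t = 4 s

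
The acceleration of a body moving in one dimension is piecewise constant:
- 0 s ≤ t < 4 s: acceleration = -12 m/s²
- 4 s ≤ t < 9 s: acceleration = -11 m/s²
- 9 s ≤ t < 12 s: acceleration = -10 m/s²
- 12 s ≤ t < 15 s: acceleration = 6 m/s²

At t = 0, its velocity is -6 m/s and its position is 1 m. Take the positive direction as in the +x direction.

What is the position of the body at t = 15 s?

On each constant-a segment, Δv = aΔt and Δx = v₀Δt + ½aΔt²; chain segment to segment.
0–4 s: v starts -6 m/s; Δx = -6·4 + ½·-12·4² = -120 m; v ends -54 m/s.
4–9 s: v starts -54 m/s; Δx = -54·5 + ½·-11·5² = -407.5 m; v ends -109 m/s.
9–12 s: v starts -109 m/s; Δx = -109·3 + ½·-10·3² = -372 m; v ends -139 m/s.
12–15 s: v starts -139 m/s; Δx = -139·3 + ½·6·3² = -390 m; v ends -121 m/s.
x(15) = 1 + Σ Δx = -1288.5 m.

-1288.5 m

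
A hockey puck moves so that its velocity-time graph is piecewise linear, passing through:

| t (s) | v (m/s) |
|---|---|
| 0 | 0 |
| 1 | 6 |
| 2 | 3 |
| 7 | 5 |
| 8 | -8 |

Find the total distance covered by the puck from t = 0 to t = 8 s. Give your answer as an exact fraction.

402/13 m

Total distance travelled is ∫|v| dt — sum the magnitudes of each area piece.
0–1 s: |½(0 + 6)(1)| = 3 m
1–2 s: |½(6 + 3)(1)| = 4.5 m
2–7 s: |½(3 + 5)(5)| = 20 m
7–8 s: v = 0 at t = 96/13 s; triangle areas 25/26 + 32/13 = 89/26 m
Total distance = 402/13 m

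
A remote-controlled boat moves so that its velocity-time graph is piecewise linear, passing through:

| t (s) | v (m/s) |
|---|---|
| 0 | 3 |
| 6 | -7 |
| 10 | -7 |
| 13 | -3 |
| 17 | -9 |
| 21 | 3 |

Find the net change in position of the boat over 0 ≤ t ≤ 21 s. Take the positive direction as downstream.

Net displacement equals the area under the velocity-time graph (areas below the axis count negative).
0–6 s: ½(3 + -7)(6) = -12 m
6–10 s: -7 × 4 = -28 m
10–13 s: ½(-7 + -3)(3) = -15 m
13–17 s: ½(-3 + -9)(4) = -24 m
17–21 s: ½(-9 + 3)(4) = -12 m
Net displacement = -91 m

-91 m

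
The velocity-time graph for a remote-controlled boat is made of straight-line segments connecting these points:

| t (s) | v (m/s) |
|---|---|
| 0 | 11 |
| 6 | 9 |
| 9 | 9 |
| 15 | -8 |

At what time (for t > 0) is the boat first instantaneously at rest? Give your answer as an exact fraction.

t = 207/17 s

v changes sign on 9–15 s (from 9 to -8); the graph is linear there, so v = 0 at t = 9 + (-9)·(15 − 9)/(-8 − 9) = 207/17 s.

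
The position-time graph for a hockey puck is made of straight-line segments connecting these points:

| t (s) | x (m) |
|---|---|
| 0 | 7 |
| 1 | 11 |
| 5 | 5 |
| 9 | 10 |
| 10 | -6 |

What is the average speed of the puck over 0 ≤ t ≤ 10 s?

Average speed = (total path length)/(elapsed time); on a piecewise-linear x-t graph the path length is Σ|Δx|.
0–1 s: |Δx| = |11 − 7| = 4 m
1–5 s: |Δx| = |5 − 11| = 6 m
5–9 s: |Δx| = |10 − 5| = 5 m
9–10 s: |Δx| = |-6 − 10| = 16 m
Total path = 31 m; average speed = 31/10 = 3.1 m/s.

3.1 m/s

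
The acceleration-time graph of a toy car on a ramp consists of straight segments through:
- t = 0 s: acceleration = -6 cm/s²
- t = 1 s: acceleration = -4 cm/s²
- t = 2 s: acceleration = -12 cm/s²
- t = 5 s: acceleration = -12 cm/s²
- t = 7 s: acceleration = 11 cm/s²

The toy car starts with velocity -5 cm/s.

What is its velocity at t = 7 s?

Δv equals the area under the a-t graph; then v = v₀ + Δv.
0–1 s: ½(-6 + -4)(1) = -5 cm/s
1–2 s: ½(-4 + -12)(1) = -8 cm/s
2–5 s: -12 × 3 = -36 cm/s
5–7 s: ½(-12 + 11)(2) = -1 cm/s
Δv = -50 cm/s, so v(7) = -5 + (-50) = -55 cm/s.

-55 cm/s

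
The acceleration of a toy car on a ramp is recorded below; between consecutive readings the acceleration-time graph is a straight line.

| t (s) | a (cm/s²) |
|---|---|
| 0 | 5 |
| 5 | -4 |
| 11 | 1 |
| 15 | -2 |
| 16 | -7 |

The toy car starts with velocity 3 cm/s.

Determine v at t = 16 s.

Δv equals the area under the a-t graph; then v = v₀ + Δv.
0–5 s: ½(5 + -4)(5) = 2.5 cm/s
5–11 s: ½(-4 + 1)(6) = -9 cm/s
11–15 s: ½(1 + -2)(4) = -2 cm/s
15–16 s: ½(-2 + -7)(1) = -4.5 cm/s
Δv = -13 cm/s, so v(16) = 3 + (-13) = -10 cm/s.

-10 cm/s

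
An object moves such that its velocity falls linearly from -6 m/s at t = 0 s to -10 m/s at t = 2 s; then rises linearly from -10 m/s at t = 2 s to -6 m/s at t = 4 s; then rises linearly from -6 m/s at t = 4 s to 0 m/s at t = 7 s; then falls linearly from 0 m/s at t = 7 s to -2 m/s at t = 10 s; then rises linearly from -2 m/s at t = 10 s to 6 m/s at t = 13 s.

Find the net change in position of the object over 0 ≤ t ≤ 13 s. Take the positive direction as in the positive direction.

-38 m

Displacement is the signed area under the v-t curve.
0–2 s: ½(-6 + -10)(2) = -16 m
2–4 s: ½(-10 + -6)(2) = -16 m
4–7 s: ½(-6 + 0)(3) = -9 m
7–10 s: ½(0 + -2)(3) = -3 m
10–13 s: ½(-2 + 6)(3) = 6 m
Net displacement = -38 m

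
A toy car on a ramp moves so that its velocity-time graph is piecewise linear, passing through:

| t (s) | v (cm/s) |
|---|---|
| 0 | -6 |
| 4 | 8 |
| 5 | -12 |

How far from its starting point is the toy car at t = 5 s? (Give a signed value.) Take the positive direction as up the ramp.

Displacement is the signed area under the v-t curve.
0–4 s: ½(-6 + 8)(4) = 4 cm
4–5 s: ½(8 + -12)(1) = -2 cm
Net displacement = 2 cm

2 cm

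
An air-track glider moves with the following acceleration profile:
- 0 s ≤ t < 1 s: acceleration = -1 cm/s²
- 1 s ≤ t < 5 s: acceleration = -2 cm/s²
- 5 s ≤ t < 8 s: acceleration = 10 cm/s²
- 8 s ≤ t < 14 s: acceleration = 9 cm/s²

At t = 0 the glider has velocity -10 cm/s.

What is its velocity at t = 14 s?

Δv equals the area under the a-t graph; then v = v₀ + Δv.
0–1 s: -1 × 1 = -1 cm/s
1–5 s: -2 × 4 = -8 cm/s
5–8 s: 10 × 3 = 30 cm/s
8–14 s: 9 × 6 = 54 cm/s
Δv = 75 cm/s, so v(14) = -10 + (75) = 65 cm/s.

65 cm/s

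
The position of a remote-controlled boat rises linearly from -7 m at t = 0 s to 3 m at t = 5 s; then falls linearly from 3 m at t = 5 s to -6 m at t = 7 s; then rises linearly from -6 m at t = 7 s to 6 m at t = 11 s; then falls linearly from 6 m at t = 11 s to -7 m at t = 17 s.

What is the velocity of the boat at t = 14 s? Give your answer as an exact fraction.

Velocity is the slope of the x-t graph on 11–17 s: (-7 − 6)/(17 − 11) = -13/6 m/s.

-13/6 m/s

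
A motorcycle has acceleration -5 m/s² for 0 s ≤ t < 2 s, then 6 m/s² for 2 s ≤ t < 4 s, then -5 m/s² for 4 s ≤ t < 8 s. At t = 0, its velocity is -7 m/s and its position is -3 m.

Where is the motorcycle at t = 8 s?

-109 m

On each constant-a segment, Δv = aΔt and Δx = v₀Δt + ½aΔt²; chain segment to segment.
0–2 s: v starts -7 m/s; Δx = -7·2 + ½·-5·2² = -24 m; v ends -17 m/s.
2–4 s: v starts -17 m/s; Δx = -17·2 + ½·6·2² = -22 m; v ends -5 m/s.
4–8 s: v starts -5 m/s; Δx = -5·4 + ½·-5·4² = -60 m; v ends -25 m/s.
x(8) = -3 + Σ Δx = -109 m.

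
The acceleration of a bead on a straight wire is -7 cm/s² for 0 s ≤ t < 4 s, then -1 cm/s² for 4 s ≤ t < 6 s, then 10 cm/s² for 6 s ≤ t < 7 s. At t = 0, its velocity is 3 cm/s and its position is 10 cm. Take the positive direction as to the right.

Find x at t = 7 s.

On each constant-a segment, Δv = aΔt and Δx = v₀Δt + ½aΔt²; chain segment to segment.
0–4 s: v starts 3 cm/s; Δx = 3·4 + ½·-7·4² = -44 cm; v ends -25 cm/s.
4–6 s: v starts -25 cm/s; Δx = -25·2 + ½·-1·2² = -52 cm; v ends -27 cm/s.
6–7 s: v starts -27 cm/s; Δx = -27·1 + ½·10·1² = -22 cm; v ends -17 cm/s.
x(7) = 10 + Σ Δx = -108 cm.

-108 cm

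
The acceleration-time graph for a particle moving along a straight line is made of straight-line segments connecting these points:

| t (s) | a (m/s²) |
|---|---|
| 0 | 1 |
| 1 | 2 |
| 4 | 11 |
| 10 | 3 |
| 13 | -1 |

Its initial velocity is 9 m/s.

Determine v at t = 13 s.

75 m/s

Δv equals the area under the a-t graph; then v = v₀ + Δv.
0–1 s: ½(1 + 2)(1) = 1.5 m/s
1–4 s: ½(2 + 11)(3) = 19.5 m/s
4–10 s: ½(11 + 3)(6) = 42 m/s
10–13 s: ½(3 + -1)(3) = 3 m/s
Δv = 66 m/s, so v(13) = 9 + (66) = 75 m/s.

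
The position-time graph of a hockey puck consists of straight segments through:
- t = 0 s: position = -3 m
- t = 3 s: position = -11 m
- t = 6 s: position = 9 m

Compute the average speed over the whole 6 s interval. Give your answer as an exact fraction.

14/3 m/s

Average speed = (total path length)/(elapsed time); on a piecewise-linear x-t graph the path length is Σ|Δx|.
0–3 s: |Δx| = |-11 − -3| = 8 m
3–6 s: |Δx| = |9 − -11| = 20 m
Total path = 28 m; average speed = 28/6 = 14/3 m/s.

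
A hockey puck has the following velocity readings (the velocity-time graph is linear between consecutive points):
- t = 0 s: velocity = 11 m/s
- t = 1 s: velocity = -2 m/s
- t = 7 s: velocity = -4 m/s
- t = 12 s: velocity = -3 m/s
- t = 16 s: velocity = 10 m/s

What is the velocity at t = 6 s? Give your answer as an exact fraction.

-11/3 m/s

On 1–7 s the graph is linear from -2 to -4 m/s: v(6) = -2 + (-4 − -2)·(6 − 1)/(7 − 1) = -11/3 m/s.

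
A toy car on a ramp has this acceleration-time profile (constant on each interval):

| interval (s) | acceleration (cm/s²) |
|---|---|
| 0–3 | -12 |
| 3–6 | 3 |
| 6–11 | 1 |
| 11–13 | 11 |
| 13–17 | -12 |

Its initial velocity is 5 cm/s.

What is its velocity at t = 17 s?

-43 cm/s

Δv equals the area under the a-t graph; then v = v₀ + Δv.
0–3 s: -12 × 3 = -36 cm/s
3–6 s: 3 × 3 = 9 cm/s
6–11 s: 1 × 5 = 5 cm/s
11–13 s: 11 × 2 = 22 cm/s
13–17 s: -12 × 4 = -48 cm/s
Δv = -48 cm/s, so v(17) = 5 + (-48) = -43 cm/s.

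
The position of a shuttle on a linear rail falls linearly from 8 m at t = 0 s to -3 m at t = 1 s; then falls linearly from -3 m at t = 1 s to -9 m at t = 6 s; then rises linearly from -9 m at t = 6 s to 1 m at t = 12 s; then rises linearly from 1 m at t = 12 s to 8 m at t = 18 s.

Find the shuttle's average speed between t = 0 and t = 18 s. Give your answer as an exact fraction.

Average speed = (total path length)/(elapsed time); on a piecewise-linear x-t graph the path length is Σ|Δx|.
0–1 s: |Δx| = |-3 − 8| = 11 m
1–6 s: |Δx| = |-9 − -3| = 6 m
6–12 s: |Δx| = |1 − -9| = 10 m
12–18 s: |Δx| = |8 − 1| = 7 m
Total path = 34 m; average speed = 34/18 = 17/9 m/s.

17/9 m/s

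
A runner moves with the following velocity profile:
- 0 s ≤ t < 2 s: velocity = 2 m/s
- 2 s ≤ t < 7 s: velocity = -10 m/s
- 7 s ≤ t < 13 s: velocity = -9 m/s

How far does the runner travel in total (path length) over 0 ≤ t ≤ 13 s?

108 m

Distance (not displacement) is the total path length: add the absolute areas under v-t.
0–2 s: |2| × 2 = 4 m
2–7 s: |-10| × 5 = 50 m
7–13 s: |-9| × 6 = 54 m
Total distance = 108 m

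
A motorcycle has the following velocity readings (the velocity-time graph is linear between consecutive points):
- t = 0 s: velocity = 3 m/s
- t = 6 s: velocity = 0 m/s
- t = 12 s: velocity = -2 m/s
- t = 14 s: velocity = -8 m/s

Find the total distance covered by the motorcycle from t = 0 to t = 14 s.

25 m

Total distance travelled is ∫|v| dt — sum the magnitudes of each area piece.
0–6 s: |½(3 + 0)(6)| = 9 m
6–12 s: |½(0 + -2)(6)| = 6 m
12–14 s: |½(-2 + -8)(2)| = 10 m
Total distance = 25 m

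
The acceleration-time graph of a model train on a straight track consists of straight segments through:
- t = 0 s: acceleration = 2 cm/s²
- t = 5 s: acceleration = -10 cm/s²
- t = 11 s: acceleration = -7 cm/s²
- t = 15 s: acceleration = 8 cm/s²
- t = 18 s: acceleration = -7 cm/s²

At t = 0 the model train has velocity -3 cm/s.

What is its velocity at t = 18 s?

Δv equals the area under the a-t graph; then v = v₀ + Δv.
0–5 s: ½(2 + -10)(5) = -20 cm/s
5–11 s: ½(-10 + -7)(6) = -51 cm/s
11–15 s: ½(-7 + 8)(4) = 2 cm/s
15–18 s: ½(8 + -7)(3) = 1.5 cm/s
Δv = -67.5 cm/s, so v(18) = -3 + (-67.5) = -70.5 cm/s.

-70.5 cm/s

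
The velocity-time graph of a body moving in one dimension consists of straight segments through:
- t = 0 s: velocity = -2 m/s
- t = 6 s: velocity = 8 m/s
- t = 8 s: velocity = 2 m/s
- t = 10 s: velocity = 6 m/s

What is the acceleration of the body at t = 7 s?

-3 m/s²

Acceleration is the slope of the v-t graph on 6–8 s: (2 − 8)/(8 − 6) = -3 m/s².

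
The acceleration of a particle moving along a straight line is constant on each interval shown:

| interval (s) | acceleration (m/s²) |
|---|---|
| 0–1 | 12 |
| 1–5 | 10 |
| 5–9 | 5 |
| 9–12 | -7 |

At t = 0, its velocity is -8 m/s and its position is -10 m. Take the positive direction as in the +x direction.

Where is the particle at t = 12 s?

On each constant-a segment, Δv = aΔt and Δx = v₀Δt + ½aΔt²; chain segment to segment.
0–1 s: v starts -8 m/s; Δx = -8·1 + ½·12·1² = -2 m; v ends 4 m/s.
1–5 s: v starts 4 m/s; Δx = 4·4 + ½·10·4² = 96 m; v ends 44 m/s.
5–9 s: v starts 44 m/s; Δx = 44·4 + ½·5·4² = 216 m; v ends 64 m/s.
9–12 s: v starts 64 m/s; Δx = 64·3 + ½·-7·3² = 160.5 m; v ends 43 m/s.
x(12) = -10 + Σ Δx = 460.5 m.

460.5 m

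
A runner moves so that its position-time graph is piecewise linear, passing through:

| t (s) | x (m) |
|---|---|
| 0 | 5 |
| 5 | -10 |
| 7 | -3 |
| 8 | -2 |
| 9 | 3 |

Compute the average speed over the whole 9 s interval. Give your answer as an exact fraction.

Average speed = (total path length)/(elapsed time); on a piecewise-linear x-t graph the path length is Σ|Δx|.
0–5 s: |Δx| = |-10 − 5| = 15 m
5–7 s: |Δx| = |-3 − -10| = 7 m
7–8 s: |Δx| = |-2 − -3| = 1 m
8–9 s: |Δx| = |3 − -2| = 5 m
Total path = 28 m; average speed = 28/9 = 28/9 m/s.

28/9 m/s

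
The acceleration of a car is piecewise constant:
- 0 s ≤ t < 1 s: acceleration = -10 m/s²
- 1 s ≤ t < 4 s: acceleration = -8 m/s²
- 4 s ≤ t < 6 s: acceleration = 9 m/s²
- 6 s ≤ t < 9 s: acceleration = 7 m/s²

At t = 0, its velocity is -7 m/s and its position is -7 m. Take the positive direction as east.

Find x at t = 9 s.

On each constant-a segment, Δv = aΔt and Δx = v₀Δt + ½aΔt²; chain segment to segment.
0–1 s: v starts -7 m/s; Δx = -7·1 + ½·-10·1² = -12 m; v ends -17 m/s.
1–4 s: v starts -17 m/s; Δx = -17·3 + ½·-8·3² = -87 m; v ends -41 m/s.
4–6 s: v starts -41 m/s; Δx = -41·2 + ½·9·2² = -64 m; v ends -23 m/s.
6–9 s: v starts -23 m/s; Δx = -23·3 + ½·7·3² = -37.5 m; v ends -2 m/s.
x(9) = -7 + Σ Δx = -207.5 m.

-207.5 m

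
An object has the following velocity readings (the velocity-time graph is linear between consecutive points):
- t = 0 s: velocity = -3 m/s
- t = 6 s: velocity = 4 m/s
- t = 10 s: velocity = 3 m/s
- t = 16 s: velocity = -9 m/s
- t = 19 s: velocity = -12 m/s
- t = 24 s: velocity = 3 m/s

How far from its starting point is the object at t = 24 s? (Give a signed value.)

Net displacement equals the area under the velocity-time graph (areas below the axis count negative).
0–6 s: ½(-3 + 4)(6) = 3 m
6–10 s: ½(4 + 3)(4) = 14 m
10–16 s: ½(3 + -9)(6) = -18 m
16–19 s: ½(-9 + -12)(3) = -31.5 m
19–24 s: ½(-12 + 3)(5) = -22.5 m
Net displacement = -55 m

-55 m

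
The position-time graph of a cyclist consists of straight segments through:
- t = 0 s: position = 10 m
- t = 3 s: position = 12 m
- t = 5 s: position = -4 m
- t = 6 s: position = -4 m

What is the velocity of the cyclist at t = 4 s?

-8 m/s

Velocity is the slope of the x-t graph on 3–5 s: (-4 − 12)/(5 − 3) = -8 m/s.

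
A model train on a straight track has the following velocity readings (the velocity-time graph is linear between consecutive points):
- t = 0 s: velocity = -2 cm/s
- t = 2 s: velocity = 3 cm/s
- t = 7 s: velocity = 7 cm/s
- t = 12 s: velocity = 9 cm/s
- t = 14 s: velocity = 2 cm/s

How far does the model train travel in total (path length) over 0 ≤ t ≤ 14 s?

Distance (not displacement) is the total path length: add the absolute areas under v-t.
0–2 s: v = 0 at t = 0.8 s; triangle areas 0.8 + 1.8 = 2.6 cm
2–7 s: |½(3 + 7)(5)| = 25 cm
7–12 s: |½(7 + 9)(5)| = 40 cm
12–14 s: |½(9 + 2)(2)| = 11 cm
Total distance = 78.6 cm

78.6 cm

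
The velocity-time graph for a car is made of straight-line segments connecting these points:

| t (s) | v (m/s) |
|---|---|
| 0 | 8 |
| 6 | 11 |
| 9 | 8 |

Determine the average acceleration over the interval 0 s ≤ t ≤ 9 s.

0 m/s²

Average acceleration = Δv/Δt = (8 − 8)/(9 − 0) = 0 m/s².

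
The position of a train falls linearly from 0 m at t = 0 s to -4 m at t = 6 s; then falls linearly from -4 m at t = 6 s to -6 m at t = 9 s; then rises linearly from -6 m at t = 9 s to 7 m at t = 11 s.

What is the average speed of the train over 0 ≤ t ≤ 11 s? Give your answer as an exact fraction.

19/11 m/s

Average speed = (total path length)/(elapsed time); on a piecewise-linear x-t graph the path length is Σ|Δx|.
0–6 s: |Δx| = |-4 − 0| = 4 m
6–9 s: |Δx| = |-6 − -4| = 2 m
9–11 s: |Δx| = |7 − -6| = 13 m
Total path = 19 m; average speed = 19/11 = 19/11 m/s.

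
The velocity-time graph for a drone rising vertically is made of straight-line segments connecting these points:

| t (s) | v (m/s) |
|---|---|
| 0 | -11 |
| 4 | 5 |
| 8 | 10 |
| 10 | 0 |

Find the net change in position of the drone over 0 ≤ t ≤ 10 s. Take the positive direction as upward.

Displacement is the signed area under the v-t curve.
0–4 s: ½(-11 + 5)(4) = -12 m
4–8 s: ½(5 + 10)(4) = 30 m
8–10 s: ½(10 + 0)(2) = 10 m
Net displacement = 28 m

28 m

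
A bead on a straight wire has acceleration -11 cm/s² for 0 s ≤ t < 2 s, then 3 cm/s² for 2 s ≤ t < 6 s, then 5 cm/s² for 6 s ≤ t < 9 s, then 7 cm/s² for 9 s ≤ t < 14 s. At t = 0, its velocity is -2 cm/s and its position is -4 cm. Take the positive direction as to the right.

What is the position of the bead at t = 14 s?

-13 cm

On each constant-a segment, Δv = aΔt and Δx = v₀Δt + ½aΔt²; chain segment to segment.
0–2 s: v starts -2 cm/s; Δx = -2·2 + ½·-11·2² = -26 cm; v ends -24 cm/s.
2–6 s: v starts -24 cm/s; Δx = -24·4 + ½·3·4² = -72 cm; v ends -12 cm/s.
6–9 s: v starts -12 cm/s; Δx = -12·3 + ½·5·3² = -13.5 cm; v ends 3 cm/s.
9–14 s: v starts 3 cm/s; Δx = 3·5 + ½·7·5² = 102.5 cm; v ends 38 cm/s.
x(14) = -4 + Σ Δx = -13 cm.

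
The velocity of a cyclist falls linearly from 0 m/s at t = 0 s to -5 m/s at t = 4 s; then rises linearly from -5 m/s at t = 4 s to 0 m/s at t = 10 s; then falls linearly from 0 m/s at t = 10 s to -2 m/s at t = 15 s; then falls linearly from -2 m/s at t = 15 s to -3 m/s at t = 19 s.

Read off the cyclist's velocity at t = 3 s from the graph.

-3.75 m/s

On 0–4 s the graph is linear from 0 to -5 m/s: v(3) = 0 + (-5 − 0)·(3 − 0)/(4 − 0) = -3.75 m/s.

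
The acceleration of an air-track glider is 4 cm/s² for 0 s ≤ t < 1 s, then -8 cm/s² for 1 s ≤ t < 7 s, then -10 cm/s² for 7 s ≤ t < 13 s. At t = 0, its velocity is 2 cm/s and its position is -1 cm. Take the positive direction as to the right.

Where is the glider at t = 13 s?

-537 cm

On each constant-a segment, Δv = aΔt and Δx = v₀Δt + ½aΔt²; chain segment to segment.
0–1 s: v starts 2 cm/s; Δx = 2·1 + ½·4·1² = 4 cm; v ends 6 cm/s.
1–7 s: v starts 6 cm/s; Δx = 6·6 + ½·-8·6² = -108 cm; v ends -42 cm/s.
7–13 s: v starts -42 cm/s; Δx = -42·6 + ½·-10·6² = -432 cm; v ends -102 cm/s.
x(13) = -1 + Σ Δx = -537 cm.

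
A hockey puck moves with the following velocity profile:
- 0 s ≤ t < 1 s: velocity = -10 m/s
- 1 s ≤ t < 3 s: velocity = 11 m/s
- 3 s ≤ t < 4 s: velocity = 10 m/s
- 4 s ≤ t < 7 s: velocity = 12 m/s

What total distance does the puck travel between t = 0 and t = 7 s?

Distance (not displacement) is the total path length: add the absolute areas under v-t.
0–1 s: |-10| × 1 = 10 m
1–3 s: |11| × 2 = 22 m
3–4 s: |10| × 1 = 10 m
4–7 s: |12| × 3 = 36 m
Total distance = 78 m

78 m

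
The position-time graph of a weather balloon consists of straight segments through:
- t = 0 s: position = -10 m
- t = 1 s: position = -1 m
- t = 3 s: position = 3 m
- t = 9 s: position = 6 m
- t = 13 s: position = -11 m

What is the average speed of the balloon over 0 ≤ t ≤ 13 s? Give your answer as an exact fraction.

Average speed = (total path length)/(elapsed time); on a piecewise-linear x-t graph the path length is Σ|Δx|.
0–1 s: |Δx| = |-1 − -10| = 9 m
1–3 s: |Δx| = |3 − -1| = 4 m
3–9 s: |Δx| = |6 − 3| = 3 m
9–13 s: |Δx| = |-11 − 6| = 17 m
Total path = 33 m; average speed = 33/13 = 33/13 m/s.

33/13 m/s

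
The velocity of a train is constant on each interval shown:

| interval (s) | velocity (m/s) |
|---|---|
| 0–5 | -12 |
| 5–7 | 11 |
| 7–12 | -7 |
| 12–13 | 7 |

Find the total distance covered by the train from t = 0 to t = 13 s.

124 m

Distance (not displacement) is the total path length: add the absolute areas under v-t.
0–5 s: |-12| × 5 = 60 m
5–7 s: |11| × 2 = 22 m
7–12 s: |-7| × 5 = 35 m
12–13 s: |7| × 1 = 7 m
Total distance = 124 m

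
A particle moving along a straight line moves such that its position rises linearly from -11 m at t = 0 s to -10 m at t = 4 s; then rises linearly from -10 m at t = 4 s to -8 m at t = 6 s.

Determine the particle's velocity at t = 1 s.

Velocity is the slope of the x-t graph on 0–4 s: (-10 − -11)/(4 − 0) = 0.25 m/s.

0.25 m/s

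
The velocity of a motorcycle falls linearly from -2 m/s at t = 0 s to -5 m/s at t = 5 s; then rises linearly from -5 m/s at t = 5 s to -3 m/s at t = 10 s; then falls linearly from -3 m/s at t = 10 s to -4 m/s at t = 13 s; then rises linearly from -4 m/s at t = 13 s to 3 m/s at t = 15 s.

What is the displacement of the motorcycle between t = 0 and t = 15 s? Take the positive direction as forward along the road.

-49 m

Net displacement equals the area under the velocity-time graph (areas below the axis count negative).
0–5 s: ½(-2 + -5)(5) = -17.5 m
5–10 s: ½(-5 + -3)(5) = -20 m
10–13 s: ½(-3 + -4)(3) = -10.5 m
13–15 s: ½(-4 + 3)(2) = -1 m
Net displacement = -49 m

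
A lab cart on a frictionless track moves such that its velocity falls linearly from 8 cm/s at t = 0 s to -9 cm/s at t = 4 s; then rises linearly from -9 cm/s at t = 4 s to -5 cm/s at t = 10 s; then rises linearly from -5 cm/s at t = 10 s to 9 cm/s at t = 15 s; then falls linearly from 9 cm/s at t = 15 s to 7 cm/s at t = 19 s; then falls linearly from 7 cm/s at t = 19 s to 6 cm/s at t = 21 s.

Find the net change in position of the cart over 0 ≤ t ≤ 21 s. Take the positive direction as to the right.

Displacement is the signed area under the v-t curve.
0–4 s: ½(8 + -9)(4) = -2 cm
4–10 s: ½(-9 + -5)(6) = -42 cm
10–15 s: ½(-5 + 9)(5) = 10 cm
15–19 s: ½(9 + 7)(4) = 32 cm
19–21 s: ½(7 + 6)(2) = 13 cm
Net displacement = 11 cm

11 cm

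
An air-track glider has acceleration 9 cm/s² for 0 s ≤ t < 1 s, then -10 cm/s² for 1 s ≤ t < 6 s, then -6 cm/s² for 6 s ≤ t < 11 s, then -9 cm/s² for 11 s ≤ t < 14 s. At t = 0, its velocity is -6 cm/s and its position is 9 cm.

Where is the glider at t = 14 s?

-684 cm

On each constant-a segment, Δv = aΔt and Δx = v₀Δt + ½aΔt²; chain segment to segment.
0–1 s: v starts -6 cm/s; Δx = -6·1 + ½·9·1² = -1.5 cm; v ends 3 cm/s.
1–6 s: v starts 3 cm/s; Δx = 3·5 + ½·-10·5² = -110 cm; v ends -47 cm/s.
6–11 s: v starts -47 cm/s; Δx = -47·5 + ½·-6·5² = -310 cm; v ends -77 cm/s.
11–14 s: v starts -77 cm/s; Δx = -77·3 + ½·-9·3² = -271.5 cm; v ends -104 cm/s.
x(14) = 9 + Σ Δx = -684 cm.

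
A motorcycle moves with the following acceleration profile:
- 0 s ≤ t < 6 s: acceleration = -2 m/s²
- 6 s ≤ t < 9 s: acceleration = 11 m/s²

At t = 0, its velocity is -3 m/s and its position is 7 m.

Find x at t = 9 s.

-42.5 m

On each constant-a segment, Δv = aΔt and Δx = v₀Δt + ½aΔt²; chain segment to segment.
0–6 s: v starts -3 m/s; Δx = -3·6 + ½·-2·6² = -54 m; v ends -15 m/s.
6–9 s: v starts -15 m/s; Δx = -15·3 + ½·11·3² = 4.5 m; v ends 18 m/s.
x(9) = 7 + Σ Δx = -42.5 m.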